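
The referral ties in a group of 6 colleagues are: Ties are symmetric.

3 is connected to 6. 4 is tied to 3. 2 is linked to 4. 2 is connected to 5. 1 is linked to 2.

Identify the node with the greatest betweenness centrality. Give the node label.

2

Unnormalized betweenness of each node: 1:0, 2:7, 3:4, 4:6, 5:0, 6:0.
2 has the largest value, 7, making it the main broker — the node through which the most shortest paths run.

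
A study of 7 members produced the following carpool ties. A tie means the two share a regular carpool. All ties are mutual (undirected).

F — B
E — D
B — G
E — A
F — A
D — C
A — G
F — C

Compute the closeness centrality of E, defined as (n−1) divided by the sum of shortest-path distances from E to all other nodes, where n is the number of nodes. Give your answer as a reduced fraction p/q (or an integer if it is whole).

Distances from E: A:1, B:3, C:2, D:1, F:2, G:2. Sum = 11.
n = 7, so closeness = 6/11.

6/11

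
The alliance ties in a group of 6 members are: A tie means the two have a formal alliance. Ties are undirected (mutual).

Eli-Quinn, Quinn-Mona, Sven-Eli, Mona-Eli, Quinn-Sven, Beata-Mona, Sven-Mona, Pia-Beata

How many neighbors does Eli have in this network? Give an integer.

Eli is directly tied to Mona, Quinn, and Sven. That is 3 neighbors, so the degree of Eli is 3.

3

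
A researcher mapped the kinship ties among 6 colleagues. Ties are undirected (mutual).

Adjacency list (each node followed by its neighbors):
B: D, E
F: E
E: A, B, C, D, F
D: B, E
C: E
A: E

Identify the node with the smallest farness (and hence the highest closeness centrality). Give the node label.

E

Farness (sum of distances to all others) for each node — A:9, B:8, C:9, D:8, E:5, F:9.
The smallest farness is 5, for E, so E has the highest closeness.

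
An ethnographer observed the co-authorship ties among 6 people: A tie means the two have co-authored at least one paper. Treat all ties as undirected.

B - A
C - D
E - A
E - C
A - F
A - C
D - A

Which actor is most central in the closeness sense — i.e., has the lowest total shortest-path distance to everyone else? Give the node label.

Farness (sum of distances to all others) for each node — A:5, B:9, C:7, D:8, E:8, F:9.
The smallest farness is 5, for A, so A has the highest closeness.

A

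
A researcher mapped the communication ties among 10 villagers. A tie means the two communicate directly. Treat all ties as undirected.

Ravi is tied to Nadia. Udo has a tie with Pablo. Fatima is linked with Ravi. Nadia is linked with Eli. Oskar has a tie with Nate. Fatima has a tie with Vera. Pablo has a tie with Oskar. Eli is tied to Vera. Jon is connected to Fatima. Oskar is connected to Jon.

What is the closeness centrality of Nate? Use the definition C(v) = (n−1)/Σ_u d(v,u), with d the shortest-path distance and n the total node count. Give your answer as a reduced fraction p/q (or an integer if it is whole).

9/29

Distances from Nate: Eli:5, Fatima:3, Jon:2, Nadia:5, Oskar:1, Pablo:2, Ravi:4, Udo:3, Vera:4. Sum = 29.
n = 10, so closeness = 9/29.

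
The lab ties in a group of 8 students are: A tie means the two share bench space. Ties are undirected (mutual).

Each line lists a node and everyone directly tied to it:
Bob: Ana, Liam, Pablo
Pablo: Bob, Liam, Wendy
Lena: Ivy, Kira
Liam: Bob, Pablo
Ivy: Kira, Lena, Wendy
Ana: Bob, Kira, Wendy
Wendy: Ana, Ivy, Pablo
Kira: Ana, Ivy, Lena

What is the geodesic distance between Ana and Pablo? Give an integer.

One shortest route is Ana – Bob – Pablo, which uses 2 edges, and Ana and Pablo are not directly tied, so nothing shorter exists. So d(Ana,Pablo) = 2.

2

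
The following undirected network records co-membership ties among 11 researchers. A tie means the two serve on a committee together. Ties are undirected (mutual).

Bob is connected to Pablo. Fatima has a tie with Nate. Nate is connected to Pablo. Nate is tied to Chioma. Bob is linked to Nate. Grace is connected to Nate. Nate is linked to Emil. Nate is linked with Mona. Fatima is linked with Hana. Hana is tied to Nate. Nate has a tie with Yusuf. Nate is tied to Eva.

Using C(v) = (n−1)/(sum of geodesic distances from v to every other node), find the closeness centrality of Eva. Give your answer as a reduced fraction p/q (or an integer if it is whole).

10/19

Distances from Eva: Bob:2, Chioma:2, Emil:2, Fatima:2, Grace:2, Hana:2, Mona:2, Nate:1, Pablo:2, Yusuf:2. Sum = 19.
n = 11, so closeness = 10/19.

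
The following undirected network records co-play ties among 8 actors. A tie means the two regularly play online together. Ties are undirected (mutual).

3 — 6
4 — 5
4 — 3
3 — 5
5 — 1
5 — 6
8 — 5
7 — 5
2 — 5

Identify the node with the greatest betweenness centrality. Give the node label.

5

Unnormalized betweenness of each node: 1:0, 2:0, 3:1/2, 4:0, 5:37/2, 6:0, 7:0, 8:0.
5 has the largest value, 37/2, making it the main broker — the node through which the most shortest paths run.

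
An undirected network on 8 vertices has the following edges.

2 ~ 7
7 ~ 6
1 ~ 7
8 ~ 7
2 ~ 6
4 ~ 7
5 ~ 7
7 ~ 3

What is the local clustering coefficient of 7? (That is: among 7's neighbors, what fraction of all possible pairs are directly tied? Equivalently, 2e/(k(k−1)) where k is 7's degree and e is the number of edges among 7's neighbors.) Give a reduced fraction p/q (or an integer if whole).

1/21

7's neighbors: 1, 2, 3, 4, 5, 6, and 8 (k = 7).
Possible neighbor pairs: C(7,2) = 21. Edges among them: 2–6 → e = 1.
Clustering(7) = 1/21.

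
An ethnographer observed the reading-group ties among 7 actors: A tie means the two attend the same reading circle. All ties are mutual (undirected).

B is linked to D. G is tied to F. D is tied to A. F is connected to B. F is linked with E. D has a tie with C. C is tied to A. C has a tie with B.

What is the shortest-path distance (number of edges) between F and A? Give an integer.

3

One shortest route is F – B – D – A, which uses 3 edges, and at distance 2 from F we only reach {C, D}, which does not include A. So d(F,A) = 3.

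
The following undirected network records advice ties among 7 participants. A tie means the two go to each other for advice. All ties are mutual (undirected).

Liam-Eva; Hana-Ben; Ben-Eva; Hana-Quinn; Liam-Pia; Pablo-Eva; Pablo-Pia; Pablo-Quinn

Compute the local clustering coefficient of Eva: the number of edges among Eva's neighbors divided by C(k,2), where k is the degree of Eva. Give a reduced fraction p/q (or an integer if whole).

Eva's neighbors: Ben, Liam, and Pablo (k = 3).
Possible neighbor pairs: C(3,2) = 3. Edges among them: none → e = 0.
Clustering(Eva) = 0/3 = 0.

0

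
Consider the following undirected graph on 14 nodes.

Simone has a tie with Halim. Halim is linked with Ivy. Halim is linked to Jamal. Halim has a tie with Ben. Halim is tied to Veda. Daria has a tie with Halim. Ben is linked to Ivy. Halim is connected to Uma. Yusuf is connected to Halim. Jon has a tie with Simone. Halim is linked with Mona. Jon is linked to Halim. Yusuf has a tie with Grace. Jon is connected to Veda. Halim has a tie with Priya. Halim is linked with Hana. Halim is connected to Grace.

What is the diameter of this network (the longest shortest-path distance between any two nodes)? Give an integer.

2

Eccentricity of each node (its greatest distance to any other): Ben:2, Daria:2, Grace:2, Halim:1, Hana:2, Ivy:2, Jamal:2, Jon:2, Mona:2, Priya:2, Simone:2, Uma:2, Veda:2, Yusuf:2.
The maximum eccentricity is 2, realized for instance by the pair Grace–Daria via Grace – Halim – Daria. So the diameter is 2.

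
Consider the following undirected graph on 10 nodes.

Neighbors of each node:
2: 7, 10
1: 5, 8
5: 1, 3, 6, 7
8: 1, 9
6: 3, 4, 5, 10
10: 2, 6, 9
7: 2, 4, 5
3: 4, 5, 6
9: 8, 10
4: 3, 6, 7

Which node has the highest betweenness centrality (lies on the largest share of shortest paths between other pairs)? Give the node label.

5

Unnormalized betweenness of each node: 1:19/4, 2:2, 3:11/12, 4:4/3, 5:121/12, 6:15/2, 7:55/12, 8:2, 9:13/4, 10:103/12.
5 has the largest value, 121/12, making it the main broker — the node through which the most shortest paths run.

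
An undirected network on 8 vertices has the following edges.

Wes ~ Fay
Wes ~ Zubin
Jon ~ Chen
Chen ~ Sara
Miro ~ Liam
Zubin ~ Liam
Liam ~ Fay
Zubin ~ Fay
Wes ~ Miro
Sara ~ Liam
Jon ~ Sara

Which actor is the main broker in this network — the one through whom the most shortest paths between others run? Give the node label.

Liam

Unnormalized betweenness of each node: Chen:0, Fay:4/3, Jon:0, Liam:13, Miro:4/3, Sara:10, Wes:1, Zubin:4/3.
Liam has the largest value, 13, making it the main broker — the node through which the most shortest paths run.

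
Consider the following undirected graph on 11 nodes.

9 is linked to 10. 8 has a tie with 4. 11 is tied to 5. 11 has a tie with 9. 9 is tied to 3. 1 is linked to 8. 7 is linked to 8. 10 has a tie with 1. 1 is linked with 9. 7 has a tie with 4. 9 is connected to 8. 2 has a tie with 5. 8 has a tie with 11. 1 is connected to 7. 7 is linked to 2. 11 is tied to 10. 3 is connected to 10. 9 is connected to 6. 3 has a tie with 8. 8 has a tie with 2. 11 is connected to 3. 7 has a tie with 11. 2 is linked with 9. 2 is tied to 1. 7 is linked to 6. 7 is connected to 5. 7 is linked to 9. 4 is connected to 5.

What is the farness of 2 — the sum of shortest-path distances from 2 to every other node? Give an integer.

Distances from 2: 1:1, 3:2, 4:2, 5:1, 6:2, 7:1, 8:1, 9:1, 10:2, 11:2.
Sum = 1 + 2 + 2 + 1 + 2 + 1 + 1 + 1 + 2 + 2 = 15.

15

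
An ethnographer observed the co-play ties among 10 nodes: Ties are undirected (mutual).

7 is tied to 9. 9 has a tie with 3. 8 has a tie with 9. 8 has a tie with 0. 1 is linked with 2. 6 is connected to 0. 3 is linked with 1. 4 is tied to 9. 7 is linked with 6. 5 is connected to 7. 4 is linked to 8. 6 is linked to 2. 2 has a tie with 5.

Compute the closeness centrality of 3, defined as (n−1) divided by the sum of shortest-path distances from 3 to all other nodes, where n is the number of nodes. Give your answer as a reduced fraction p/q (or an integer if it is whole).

Distances from 3: 0:3, 1:1, 2:2, 4:2, 5:3, 6:3, 7:2, 8:2, 9:1. Sum = 19.
n = 10, so closeness = 9/19.

9/19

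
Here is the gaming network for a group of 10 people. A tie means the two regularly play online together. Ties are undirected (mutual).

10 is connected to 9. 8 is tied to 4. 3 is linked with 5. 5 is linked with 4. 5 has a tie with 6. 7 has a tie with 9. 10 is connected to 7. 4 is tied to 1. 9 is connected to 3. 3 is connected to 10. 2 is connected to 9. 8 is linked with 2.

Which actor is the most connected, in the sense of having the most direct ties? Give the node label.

Degrees — 1:1, 2:2, 3:3, 4:3, 5:3, 6:1, 7:2, 8:2, 9:4, 10:3.
The maximum is 4, attained only by 9.

9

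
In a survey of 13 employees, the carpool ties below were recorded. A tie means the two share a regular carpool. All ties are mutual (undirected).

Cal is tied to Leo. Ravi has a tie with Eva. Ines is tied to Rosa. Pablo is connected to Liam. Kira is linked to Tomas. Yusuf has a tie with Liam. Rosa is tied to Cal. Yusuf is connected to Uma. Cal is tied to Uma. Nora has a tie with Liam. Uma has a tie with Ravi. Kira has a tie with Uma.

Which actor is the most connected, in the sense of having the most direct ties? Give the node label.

Degrees — Cal:3, Eva:1, Ines:1, Kira:2, Leo:1, Liam:3, Nora:1, Pablo:1, Ravi:2, Rosa:2, Tomas:1, Uma:4, Yusuf:2.
The maximum is 4, attained only by Uma.

Uma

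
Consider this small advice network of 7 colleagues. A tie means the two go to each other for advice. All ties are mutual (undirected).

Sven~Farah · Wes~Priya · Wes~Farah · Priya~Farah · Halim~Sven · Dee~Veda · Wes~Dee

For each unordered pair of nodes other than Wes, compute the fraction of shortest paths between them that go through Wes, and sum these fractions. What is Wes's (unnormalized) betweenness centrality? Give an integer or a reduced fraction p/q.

8

Pairs whose geodesics pass through Wes — Sven–Veda: 1; Sven–Dee: 1; Veda–Halim: 1; Veda–Priya: 1; Veda–Farah: 1; Dee–Halim: 1; Dee–Priya: 1; Dee–Farah: 1.
All other pairs contribute 0.
Summing the contributions gives betweenness(Wes) = 8.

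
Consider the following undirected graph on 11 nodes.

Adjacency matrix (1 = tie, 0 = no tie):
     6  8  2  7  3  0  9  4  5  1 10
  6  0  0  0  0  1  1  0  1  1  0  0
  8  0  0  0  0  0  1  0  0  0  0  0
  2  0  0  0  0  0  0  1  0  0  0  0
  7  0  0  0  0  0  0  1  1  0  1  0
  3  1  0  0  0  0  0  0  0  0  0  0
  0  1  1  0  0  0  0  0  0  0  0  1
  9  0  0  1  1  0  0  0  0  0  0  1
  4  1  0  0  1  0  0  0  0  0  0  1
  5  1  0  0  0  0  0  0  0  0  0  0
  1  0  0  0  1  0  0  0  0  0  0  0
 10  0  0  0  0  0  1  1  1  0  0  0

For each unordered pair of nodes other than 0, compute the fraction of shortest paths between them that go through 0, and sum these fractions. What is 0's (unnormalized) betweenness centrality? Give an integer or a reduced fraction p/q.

25/2

Pairs whose geodesics pass through 0 — 6–8: 1; 6–2: 1/3; 6–9: 1/3; 6–10: 1/2; 8–2: 1; 8–7: 3/3; 8–3: 1; 8–9: 1; 8–4: 2/2; 8–5: 1; 8–1: 3/3; 8–10: 1; 2–3: 1/3; 2–5: 1/3 … (+4 more pairs).
All other pairs contribute 0.
Summing the contributions gives betweenness(0) = 25/2.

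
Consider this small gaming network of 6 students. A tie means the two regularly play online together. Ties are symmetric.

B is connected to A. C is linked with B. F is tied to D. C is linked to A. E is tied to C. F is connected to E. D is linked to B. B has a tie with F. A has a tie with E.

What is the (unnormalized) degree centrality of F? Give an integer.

3

F is directly tied to B, D, and E. That is 3 neighbors, so the degree of F is 3.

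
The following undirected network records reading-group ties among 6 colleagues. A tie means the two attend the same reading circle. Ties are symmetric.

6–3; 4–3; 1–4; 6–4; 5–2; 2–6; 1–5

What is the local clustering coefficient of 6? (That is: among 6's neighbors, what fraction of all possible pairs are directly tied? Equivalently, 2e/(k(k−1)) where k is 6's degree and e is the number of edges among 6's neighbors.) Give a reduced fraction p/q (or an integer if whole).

1/3

6's neighbors: 2, 3, and 4 (k = 3).
Possible neighbor pairs: C(3,2) = 3. Edges among them: 3–4 → e = 1.
Clustering(6) = 1/3.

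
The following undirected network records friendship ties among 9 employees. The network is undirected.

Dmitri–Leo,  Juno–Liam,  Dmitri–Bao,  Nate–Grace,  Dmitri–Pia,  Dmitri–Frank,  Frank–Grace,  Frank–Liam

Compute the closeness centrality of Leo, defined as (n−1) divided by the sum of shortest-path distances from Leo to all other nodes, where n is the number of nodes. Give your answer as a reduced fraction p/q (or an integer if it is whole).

8/21

Distances from Leo: Bao:2, Dmitri:1, Frank:2, Grace:3, Juno:4, Liam:3, Nate:4, Pia:2. Sum = 21.
n = 9, so closeness = 8/21.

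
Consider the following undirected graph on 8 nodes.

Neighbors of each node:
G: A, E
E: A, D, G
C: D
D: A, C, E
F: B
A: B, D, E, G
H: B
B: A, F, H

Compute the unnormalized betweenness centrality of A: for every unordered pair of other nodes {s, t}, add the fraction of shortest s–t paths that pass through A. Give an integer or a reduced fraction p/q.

Pairs whose geodesics pass through A — B–C: 1; B–D: 1; B–G: 1; B–E: 1; H–C: 1; H–D: 1; H–G: 1; H–E: 1; C–G: 1/2; C–F: 1; D–G: 1/2; D–F: 1; G–F: 1; F–E: 1.
All other pairs contribute 0.
Summing the contributions gives betweenness(A) = 13.

13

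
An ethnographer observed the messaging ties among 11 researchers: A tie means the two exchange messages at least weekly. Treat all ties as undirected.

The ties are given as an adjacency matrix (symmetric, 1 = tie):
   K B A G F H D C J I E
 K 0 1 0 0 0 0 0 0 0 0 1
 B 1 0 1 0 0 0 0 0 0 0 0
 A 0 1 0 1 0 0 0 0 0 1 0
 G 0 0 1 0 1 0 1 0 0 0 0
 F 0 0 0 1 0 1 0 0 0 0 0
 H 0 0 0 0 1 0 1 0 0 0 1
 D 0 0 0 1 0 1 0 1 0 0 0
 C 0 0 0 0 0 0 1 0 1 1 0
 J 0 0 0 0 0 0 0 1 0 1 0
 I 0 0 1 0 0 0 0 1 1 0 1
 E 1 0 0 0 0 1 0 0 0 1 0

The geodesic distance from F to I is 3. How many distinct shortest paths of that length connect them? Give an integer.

2

The shortest distance is 3. The length-3 paths are: F–H–E–I; F–G–A–I.
That gives 2 distinct shortest paths.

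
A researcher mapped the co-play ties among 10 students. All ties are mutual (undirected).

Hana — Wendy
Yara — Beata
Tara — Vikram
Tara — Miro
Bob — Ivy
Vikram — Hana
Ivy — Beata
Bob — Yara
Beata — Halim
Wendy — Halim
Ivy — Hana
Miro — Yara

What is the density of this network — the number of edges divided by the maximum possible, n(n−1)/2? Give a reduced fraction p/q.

4/15

There are 12 edges and 10 nodes, so the maximum possible is C(10,2) = 45.
Density = 12/45 = 4/15.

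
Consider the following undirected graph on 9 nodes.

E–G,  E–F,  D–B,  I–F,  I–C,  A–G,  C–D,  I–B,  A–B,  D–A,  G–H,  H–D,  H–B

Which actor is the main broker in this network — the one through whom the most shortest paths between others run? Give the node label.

I

Unnormalized betweenness of each node: A:8/3, B:5, C:1, D:23/6, E:7/3, F:8/3, G:5, H:8/3, I:35/6.
I has the largest value, 35/6, making it the main broker — the node through which the most shortest paths run.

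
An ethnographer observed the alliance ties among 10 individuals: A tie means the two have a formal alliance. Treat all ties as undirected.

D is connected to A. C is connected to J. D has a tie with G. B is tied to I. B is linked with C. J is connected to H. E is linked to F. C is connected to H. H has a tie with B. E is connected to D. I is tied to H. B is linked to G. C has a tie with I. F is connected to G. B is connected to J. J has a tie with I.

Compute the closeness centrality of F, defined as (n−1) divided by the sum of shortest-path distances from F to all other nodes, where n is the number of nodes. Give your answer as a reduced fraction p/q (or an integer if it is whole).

Distances from F: A:3, B:2, C:3, D:2, E:1, G:1, H:3, I:3, J:3. Sum = 21.
n = 10, so closeness = 9/21 = 3/7.

3/7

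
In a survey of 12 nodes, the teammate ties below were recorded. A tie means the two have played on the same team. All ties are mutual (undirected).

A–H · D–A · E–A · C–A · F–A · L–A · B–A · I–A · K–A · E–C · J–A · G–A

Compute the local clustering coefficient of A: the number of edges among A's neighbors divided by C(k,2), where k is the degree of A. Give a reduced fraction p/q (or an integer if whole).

1/55

A's neighbors: B, C, D, E, F, G, H, I, J, K, and L (k = 11).
Possible neighbor pairs: C(11,2) = 55. Edges among them: C–E → e = 1.
Clustering(A) = 1/55.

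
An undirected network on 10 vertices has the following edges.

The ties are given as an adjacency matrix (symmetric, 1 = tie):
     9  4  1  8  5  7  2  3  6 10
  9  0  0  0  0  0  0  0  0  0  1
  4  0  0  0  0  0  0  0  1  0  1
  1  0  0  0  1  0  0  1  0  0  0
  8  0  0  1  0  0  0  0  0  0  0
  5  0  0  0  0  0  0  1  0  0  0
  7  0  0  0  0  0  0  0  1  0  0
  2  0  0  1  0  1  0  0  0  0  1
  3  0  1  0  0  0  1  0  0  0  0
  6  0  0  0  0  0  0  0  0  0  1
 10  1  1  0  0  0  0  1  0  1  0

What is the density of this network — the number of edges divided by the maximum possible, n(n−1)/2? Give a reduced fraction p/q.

There are 9 edges and 10 nodes, so the maximum possible is C(10,2) = 45.
Density = 9/45 = 1/5.

1/5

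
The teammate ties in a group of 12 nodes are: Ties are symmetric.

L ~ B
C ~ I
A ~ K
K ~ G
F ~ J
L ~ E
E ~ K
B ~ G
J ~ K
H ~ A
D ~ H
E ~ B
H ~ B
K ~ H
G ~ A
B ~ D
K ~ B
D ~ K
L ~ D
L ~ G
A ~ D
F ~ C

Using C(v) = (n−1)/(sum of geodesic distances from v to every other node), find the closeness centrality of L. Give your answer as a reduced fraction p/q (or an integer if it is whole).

11/28

Distances from L: A:2, B:1, C:5, D:1, E:1, F:4, G:1, H:2, I:6, J:3, K:2. Sum = 28.
n = 12, so closeness = 11/28.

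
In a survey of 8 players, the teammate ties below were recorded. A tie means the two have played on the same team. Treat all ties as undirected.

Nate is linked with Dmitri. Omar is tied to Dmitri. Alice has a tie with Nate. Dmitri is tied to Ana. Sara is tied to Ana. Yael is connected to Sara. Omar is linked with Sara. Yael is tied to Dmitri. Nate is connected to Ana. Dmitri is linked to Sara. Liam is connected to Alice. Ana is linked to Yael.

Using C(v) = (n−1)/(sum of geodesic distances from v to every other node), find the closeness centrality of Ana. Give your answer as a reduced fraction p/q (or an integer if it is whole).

Distances from Ana: Alice:2, Dmitri:1, Liam:3, Nate:1, Omar:2, Sara:1, Yael:1. Sum = 11.
n = 8, so closeness = 7/11.

7/11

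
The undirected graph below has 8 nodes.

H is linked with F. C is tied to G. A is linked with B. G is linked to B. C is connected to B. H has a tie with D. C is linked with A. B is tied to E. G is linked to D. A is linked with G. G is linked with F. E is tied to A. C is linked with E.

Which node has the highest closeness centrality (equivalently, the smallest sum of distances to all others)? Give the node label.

G

Farness (sum of distances to all others) for each node — A:11, B:11, C:11, D:13, E:15, F:13, G:9, H:17.
The smallest farness is 9, for G, so G has the highest closeness.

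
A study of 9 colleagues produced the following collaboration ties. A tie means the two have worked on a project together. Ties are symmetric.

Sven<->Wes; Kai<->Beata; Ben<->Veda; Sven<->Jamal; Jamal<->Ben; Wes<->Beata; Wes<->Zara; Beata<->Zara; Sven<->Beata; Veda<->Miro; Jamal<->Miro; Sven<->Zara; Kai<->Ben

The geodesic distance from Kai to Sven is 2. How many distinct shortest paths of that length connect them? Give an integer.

The shortest distance is 2, and the only length-2 path is Kai–Beata–Sven. So there is exactly 1 shortest path.

1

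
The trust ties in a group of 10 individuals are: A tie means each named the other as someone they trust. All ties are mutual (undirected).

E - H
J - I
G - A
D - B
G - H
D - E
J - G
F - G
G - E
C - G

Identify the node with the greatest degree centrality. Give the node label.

G

Degrees — A:1, B:1, C:1, D:2, E:3, F:1, G:6, H:2, I:1, J:2.
The maximum is 6, attained only by G.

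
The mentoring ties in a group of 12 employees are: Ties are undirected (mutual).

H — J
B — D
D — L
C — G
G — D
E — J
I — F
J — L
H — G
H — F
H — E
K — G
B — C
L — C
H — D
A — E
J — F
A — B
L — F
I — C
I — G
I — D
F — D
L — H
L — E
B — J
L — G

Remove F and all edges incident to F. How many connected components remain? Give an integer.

F's neighbors (D, H, I, J, and L) remain reachable from one another through other ties, so the rest of the network stays in one piece.

1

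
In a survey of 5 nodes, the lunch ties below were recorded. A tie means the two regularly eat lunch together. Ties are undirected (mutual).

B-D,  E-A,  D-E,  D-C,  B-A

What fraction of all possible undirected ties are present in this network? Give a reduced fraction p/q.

1/2

There are 5 edges and 5 nodes, so the maximum possible is C(5,2) = 10.
Density = 5/10 = 1/2.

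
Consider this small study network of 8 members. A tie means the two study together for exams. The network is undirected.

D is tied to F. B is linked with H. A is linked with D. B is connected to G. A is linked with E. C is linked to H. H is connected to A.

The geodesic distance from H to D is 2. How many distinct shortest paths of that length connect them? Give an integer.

The shortest distance is 2, and the only length-2 path is H–A–D. So there is exactly 1 shortest path.

1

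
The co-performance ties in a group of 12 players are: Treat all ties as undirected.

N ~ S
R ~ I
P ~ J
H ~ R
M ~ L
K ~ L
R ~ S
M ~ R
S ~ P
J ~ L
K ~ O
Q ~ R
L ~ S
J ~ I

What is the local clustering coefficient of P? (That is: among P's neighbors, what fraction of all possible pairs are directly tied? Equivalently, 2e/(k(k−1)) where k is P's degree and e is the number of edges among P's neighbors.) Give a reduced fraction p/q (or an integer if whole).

0

P's neighbors: J and S (k = 2).
Possible neighbor pairs: C(2,2) = 1. Edges among them: none → e = 0.
Clustering(P) = 0/1.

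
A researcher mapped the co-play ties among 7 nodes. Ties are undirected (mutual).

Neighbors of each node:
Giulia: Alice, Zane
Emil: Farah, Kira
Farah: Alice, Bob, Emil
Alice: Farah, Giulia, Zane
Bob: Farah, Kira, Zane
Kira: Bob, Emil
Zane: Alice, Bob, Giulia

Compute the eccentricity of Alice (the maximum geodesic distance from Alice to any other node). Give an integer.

Distances from Alice: Bob:2, Emil:2, Farah:1, Giulia:1, Kira:3, Zane:1.
The largest is 3 (to Kira), so the eccentricity of Alice is 3.

3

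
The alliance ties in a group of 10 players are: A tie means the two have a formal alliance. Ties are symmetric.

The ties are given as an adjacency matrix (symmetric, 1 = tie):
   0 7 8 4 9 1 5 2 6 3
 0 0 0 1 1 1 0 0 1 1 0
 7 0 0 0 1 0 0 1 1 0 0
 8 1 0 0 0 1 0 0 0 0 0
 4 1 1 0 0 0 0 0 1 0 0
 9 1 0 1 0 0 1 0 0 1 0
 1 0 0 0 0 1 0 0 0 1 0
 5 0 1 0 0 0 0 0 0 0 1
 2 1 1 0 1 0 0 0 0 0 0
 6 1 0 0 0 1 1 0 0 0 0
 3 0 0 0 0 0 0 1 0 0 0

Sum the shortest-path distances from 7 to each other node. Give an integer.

20

Distances from 7: 0:2, 1:4, 2:1, 3:2, 4:1, 5:1, 6:3, 8:3, 9:3.
Sum = 2 + 4 + 1 + 2 + 1 + 1 + 3 + 3 + 3 = 20.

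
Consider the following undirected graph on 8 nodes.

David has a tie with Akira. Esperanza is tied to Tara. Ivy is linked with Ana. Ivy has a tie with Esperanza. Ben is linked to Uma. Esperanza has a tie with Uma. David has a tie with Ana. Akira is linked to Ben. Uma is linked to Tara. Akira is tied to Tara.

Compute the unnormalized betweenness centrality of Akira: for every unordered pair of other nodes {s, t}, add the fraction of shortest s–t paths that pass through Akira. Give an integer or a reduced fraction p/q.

11/2

Pairs whose geodesics pass through Akira — Esperanza–David: 1/2; Tara–Ben: 1/2; Tara–David: 1; Tara–Ana: 1/2; Uma–David: 2/2; Ben–David: 1; Ben–Ana: 1.
All other pairs contribute 0.
Summing the contributions gives betweenness(Akira) = 11/2.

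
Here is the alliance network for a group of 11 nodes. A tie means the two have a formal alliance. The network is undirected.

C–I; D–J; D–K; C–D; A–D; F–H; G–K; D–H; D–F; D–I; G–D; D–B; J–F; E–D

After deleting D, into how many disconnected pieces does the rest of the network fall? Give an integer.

6

Without D, the remaining ties split the others into: {C, I}; {G, K}; {F, H, J}; {A}; {B}; {E}.
That's 6 separate components.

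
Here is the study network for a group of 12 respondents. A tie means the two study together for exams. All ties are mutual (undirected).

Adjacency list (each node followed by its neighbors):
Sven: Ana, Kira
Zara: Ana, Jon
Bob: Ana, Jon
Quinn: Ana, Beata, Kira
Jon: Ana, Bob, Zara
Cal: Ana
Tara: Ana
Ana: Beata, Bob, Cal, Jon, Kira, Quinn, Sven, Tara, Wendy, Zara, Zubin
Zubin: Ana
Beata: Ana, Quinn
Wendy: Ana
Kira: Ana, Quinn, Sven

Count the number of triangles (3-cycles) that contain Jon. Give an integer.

2

Jon's neighbors: Ana, Bob, and Zara.
Neighbor pairs that are themselves tied: Jon–Ana–Bob; Jon–Ana–Zara. Each forms one triangle with Jon, for 2 in total.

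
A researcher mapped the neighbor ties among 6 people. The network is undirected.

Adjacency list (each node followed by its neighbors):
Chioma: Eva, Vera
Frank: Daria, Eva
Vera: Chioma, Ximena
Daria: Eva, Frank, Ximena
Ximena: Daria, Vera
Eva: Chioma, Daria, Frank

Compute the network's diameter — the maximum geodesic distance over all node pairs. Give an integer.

3

Eccentricity of each node (its greatest distance to any other): Chioma:2, Daria:2, Eva:2, Frank:3, Vera:3, Ximena:2.
The maximum eccentricity is 3, realized for instance by the pair Vera–Frank via Vera – Chioma – Eva – Frank. So the diameter is 3.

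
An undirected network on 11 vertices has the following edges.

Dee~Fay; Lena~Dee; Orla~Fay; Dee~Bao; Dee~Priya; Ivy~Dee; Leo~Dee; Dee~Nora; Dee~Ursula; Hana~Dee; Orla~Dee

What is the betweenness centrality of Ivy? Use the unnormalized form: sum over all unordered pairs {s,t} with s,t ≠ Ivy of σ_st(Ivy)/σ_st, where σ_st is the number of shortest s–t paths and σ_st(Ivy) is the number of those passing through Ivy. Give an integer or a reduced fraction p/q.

0

No shortest path between any pair of other nodes passes through Ivy.
Summing the contributions gives betweenness(Ivy) = 0.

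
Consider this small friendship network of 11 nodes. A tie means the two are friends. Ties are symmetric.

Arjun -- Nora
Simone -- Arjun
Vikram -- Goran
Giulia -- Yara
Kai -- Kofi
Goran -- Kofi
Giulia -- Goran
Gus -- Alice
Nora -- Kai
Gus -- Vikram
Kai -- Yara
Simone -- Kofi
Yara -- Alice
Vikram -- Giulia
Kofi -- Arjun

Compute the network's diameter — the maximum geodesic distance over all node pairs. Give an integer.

Eccentricity of each node (its greatest distance to any other): Alice:4, Arjun:4, Giulia:3, Goran:3, Gus:4, Kai:3, Kofi:3, Nora:4, Simone:4, Vikram:4, Yara:3.
The maximum eccentricity is 4, realized for instance by the pair Simone–Gus via Simone – Kofi – Goran – Vikram – Gus. So the diameter is 4.

4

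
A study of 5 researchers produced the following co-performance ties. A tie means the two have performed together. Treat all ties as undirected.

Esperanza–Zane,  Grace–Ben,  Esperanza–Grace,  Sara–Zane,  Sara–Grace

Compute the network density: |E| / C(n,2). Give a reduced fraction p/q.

There are 5 edges and 5 nodes, so the maximum possible is C(5,2) = 10.
Density = 5/10 = 1/2.

1/2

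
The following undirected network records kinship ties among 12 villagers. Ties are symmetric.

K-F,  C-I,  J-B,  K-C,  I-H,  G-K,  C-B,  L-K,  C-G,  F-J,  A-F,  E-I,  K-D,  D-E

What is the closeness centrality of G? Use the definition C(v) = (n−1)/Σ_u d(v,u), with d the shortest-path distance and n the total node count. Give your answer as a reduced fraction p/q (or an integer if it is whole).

Distances from G: A:3, B:2, C:1, D:2, E:3, F:2, H:3, I:2, J:3, K:1, L:2. Sum = 24.
n = 12, so closeness = 11/24.

11/24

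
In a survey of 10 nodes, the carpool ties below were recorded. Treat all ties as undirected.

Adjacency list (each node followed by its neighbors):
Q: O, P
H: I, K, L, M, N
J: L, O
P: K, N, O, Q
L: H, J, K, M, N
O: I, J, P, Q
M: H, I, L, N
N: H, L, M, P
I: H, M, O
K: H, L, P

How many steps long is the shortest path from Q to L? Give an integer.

3

One shortest route is Q – P – N – L, which uses 3 edges, and at distance 2 from Q we only reach {I, J, K, N}, which does not include L. So d(Q,L) = 3.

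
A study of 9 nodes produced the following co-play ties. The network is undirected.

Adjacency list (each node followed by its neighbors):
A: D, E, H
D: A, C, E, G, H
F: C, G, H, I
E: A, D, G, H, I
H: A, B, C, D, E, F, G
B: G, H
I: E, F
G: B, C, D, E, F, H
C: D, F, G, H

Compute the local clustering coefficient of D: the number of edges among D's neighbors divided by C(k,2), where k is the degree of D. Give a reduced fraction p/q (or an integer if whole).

7/10

D's neighbors: A, C, E, G, and H (k = 5).
Possible neighbor pairs: C(5,2) = 10. Edges among them: A–E, A–H, C–G, C–H, E–G, E–H, G–H → e = 7.
Clustering(D) = 7/10.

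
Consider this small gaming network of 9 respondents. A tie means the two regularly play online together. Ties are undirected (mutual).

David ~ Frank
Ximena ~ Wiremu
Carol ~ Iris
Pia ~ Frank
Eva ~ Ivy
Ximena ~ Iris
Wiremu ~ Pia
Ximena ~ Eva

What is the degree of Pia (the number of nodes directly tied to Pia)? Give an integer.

Pia is directly tied to Frank and Wiremu. That is 2 neighbors, so the degree of Pia is 2.

2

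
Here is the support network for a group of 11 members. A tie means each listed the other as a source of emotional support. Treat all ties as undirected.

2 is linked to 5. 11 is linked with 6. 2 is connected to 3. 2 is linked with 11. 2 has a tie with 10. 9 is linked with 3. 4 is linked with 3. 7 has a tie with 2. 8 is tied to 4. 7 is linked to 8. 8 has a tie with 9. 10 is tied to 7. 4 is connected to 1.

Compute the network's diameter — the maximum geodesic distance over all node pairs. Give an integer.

5

Eccentricity of each node (its greatest distance to any other): 1:5, 2:3, 3:3, 4:4, 5:4, 6:5, 7:3, 8:4, 9:4, 10:4, 11:4.
The maximum eccentricity is 5, realized for instance by the pair 6–1 via 6 – 11 – 2 – 3 – 4 – 1. So the diameter is 5.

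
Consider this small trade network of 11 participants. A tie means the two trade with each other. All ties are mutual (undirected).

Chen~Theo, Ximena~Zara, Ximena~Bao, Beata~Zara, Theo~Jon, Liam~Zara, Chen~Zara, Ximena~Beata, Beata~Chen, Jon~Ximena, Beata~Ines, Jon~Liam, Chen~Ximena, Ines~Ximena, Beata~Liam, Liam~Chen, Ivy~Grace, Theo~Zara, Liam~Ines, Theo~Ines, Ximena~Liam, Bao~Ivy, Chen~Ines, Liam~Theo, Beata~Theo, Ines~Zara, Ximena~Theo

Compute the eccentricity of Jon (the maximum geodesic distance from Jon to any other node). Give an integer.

4

Distances from Jon: Bao:2, Beata:2, Chen:2, Grace:4, Ines:2, Ivy:3, Liam:1, Theo:1, Ximena:1, Zara:2.
The largest is 4 (to Grace), so the eccentricity of Jon is 4.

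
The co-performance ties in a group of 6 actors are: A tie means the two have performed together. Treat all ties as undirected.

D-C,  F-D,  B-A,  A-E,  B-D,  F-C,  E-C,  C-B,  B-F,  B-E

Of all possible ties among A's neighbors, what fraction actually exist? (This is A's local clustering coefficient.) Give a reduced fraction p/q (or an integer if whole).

1

A's neighbors: B and E (k = 2).
Possible neighbor pairs: C(2,2) = 1. Edges among them: B–E → e = 1.
Clustering(A) = 1/1.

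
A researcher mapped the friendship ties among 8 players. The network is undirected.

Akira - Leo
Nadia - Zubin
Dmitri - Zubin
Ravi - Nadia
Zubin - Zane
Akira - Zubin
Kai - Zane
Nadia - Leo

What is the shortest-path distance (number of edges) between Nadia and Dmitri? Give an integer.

One shortest route is Nadia – Zubin – Dmitri, which uses 2 edges, and Nadia and Dmitri are not directly tied, so nothing shorter exists. So d(Nadia,Dmitri) = 2.

2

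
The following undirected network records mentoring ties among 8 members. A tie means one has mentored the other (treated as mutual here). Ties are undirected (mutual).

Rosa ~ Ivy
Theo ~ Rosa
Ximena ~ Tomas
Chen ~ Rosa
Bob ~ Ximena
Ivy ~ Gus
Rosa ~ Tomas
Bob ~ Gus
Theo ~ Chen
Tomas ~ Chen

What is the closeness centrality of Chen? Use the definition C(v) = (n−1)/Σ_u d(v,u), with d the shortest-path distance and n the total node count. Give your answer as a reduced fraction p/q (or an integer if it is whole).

Distances from Chen: Bob:3, Gus:3, Ivy:2, Rosa:1, Theo:1, Tomas:1, Ximena:2. Sum = 13.
n = 8, so closeness = 7/13.

7/13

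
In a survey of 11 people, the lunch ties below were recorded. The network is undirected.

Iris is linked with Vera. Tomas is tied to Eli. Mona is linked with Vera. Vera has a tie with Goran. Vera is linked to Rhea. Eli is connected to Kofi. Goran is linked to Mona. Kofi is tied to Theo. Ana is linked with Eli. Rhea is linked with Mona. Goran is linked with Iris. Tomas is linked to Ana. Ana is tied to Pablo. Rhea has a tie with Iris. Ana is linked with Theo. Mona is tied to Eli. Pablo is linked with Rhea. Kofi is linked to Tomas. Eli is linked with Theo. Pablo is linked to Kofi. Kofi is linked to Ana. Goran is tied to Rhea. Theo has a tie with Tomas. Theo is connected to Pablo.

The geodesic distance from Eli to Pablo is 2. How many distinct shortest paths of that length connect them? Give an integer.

The shortest distance is 2. The length-2 paths are: Eli–Kofi–Pablo; Eli–Theo–Pablo; Eli–Ana–Pablo.
That gives 3 distinct shortest paths.

3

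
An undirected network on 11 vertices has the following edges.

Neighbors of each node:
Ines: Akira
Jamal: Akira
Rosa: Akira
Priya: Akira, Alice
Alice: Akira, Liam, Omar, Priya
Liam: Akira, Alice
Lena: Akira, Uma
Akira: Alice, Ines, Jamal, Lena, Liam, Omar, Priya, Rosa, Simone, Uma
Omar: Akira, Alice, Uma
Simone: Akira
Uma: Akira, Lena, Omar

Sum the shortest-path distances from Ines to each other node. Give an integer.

Distances from Ines: Akira:1, Alice:2, Jamal:2, Lena:2, Liam:2, Omar:2, Priya:2, Rosa:2, Simone:2, Uma:2.
Sum = 1 + 2 + 2 + 2 + 2 + 2 + 2 + 2 + 2 + 2 = 19.

19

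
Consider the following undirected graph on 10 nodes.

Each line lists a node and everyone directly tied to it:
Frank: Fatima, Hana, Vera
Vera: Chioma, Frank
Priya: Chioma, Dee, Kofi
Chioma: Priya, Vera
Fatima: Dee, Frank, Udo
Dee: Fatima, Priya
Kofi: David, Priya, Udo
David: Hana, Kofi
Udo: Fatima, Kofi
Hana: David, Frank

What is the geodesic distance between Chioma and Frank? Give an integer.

One shortest route is Chioma – Vera – Frank, which uses 2 edges, and Chioma and Frank are not directly tied, so nothing shorter exists. So d(Chioma,Frank) = 2.

2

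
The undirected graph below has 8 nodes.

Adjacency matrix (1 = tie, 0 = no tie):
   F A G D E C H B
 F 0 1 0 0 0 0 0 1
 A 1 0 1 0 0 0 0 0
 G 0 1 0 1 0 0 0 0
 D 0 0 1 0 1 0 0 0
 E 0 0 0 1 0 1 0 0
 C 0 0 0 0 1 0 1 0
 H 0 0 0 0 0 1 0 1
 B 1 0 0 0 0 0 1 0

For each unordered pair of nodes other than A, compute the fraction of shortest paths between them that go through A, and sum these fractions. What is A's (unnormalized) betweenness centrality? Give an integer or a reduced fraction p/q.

9/2

Pairs whose geodesics pass through A — F–G: 1; F–D: 1; F–E: 1/2; G–H: 1/2; G–B: 1; D–B: 1/2.
All other pairs contribute 0.
Summing the contributions gives betweenness(A) = 9/2.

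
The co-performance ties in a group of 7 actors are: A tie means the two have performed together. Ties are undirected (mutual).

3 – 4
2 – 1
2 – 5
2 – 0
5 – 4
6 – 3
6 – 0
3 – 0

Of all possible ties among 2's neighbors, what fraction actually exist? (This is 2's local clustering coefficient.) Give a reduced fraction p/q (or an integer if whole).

0

2's neighbors: 0, 1, and 5 (k = 3).
Possible neighbor pairs: C(3,2) = 3. Edges among them: none → e = 0.
Clustering(2) = 0/3 = 0.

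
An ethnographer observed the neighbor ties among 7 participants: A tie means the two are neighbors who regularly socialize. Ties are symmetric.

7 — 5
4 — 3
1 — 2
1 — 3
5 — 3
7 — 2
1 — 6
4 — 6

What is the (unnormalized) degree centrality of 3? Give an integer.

3 is directly tied to 1, 4, and 5. That is 3 neighbors, so the degree of 3 is 3.

3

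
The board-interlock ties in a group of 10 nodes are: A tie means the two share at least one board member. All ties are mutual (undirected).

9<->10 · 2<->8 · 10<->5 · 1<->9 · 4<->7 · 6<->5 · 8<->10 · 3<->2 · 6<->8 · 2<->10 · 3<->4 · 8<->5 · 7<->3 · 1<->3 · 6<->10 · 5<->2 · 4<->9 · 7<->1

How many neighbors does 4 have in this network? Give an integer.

3

4 is directly tied to 3, 7, and 9. That is 3 neighbors, so the degree of 4 is 3.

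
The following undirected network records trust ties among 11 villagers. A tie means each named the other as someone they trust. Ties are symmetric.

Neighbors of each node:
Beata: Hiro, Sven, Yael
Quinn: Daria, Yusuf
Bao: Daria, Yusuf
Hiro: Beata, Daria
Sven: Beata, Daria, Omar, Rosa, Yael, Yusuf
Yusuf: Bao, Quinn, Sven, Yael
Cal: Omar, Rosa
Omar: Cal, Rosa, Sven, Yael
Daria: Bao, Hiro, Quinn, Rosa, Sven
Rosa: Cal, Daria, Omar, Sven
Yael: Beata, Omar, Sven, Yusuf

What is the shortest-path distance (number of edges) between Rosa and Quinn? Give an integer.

2

One shortest route is Rosa – Daria – Quinn, which uses 2 edges, and Rosa and Quinn are not directly tied, so nothing shorter exists. So d(Rosa,Quinn) = 2.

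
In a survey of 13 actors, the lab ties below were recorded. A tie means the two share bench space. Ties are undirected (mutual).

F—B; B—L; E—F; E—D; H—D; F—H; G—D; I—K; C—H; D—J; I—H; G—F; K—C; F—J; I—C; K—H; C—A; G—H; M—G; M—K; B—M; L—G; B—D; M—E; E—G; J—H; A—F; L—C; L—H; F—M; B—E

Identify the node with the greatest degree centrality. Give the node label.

Degrees — A:2, B:5, C:5, D:5, E:5, F:7, G:6, H:8, I:3, J:3, K:4, L:4, M:5.
The maximum is 8, attained only by H.

H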